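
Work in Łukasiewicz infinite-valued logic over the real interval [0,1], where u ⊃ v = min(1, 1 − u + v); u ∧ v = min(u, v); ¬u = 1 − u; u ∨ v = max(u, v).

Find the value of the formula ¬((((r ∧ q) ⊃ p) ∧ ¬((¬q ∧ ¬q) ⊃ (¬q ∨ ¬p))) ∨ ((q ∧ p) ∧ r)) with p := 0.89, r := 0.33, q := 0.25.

(r ∧ q) = min(0.33, 0.25) = 0.25
((r ∧ q) ⊃ p): min(1, 1 − 0.25 + 0.89) = 1
¬q: Łukasiewicz ¬ gives 1 − 0.25 = 0.75
¬q: Łukasiewicz ¬ gives 1 − 0.25 = 0.75
(¬q ∧ ¬q) = min(0.75, 0.75) = 0.75
¬q: Łukasiewicz ¬ gives 1 − 0.25 = 0.75
¬p: Łukasiewicz ¬ gives 1 − 0.89 = 0.11
(¬q ∨ ¬p) = max(0.75, 0.11) = 0.75
((¬q ∧ ¬q) ⊃ (¬q ∨ ¬p)): min(1, 1 − 0.75 + 0.75) = 1
¬((¬q ∧ ¬q) ⊃ (¬q ∨ ¬p)): Łukasiewicz ¬ gives 1 − 1 = 0
(((r ∧ q) ⊃ p) ∧ ¬((¬q ∧ ¬q) ⊃ (¬q ∨ ¬p))) = min(1, 0) = 0
(q ∧ p) = min(0.25, 0.89) = 0.25
((q ∧ p) ∧ r) = min(0.25, 0.33) = 0.25
((((r ∧ q) ⊃ p) ∧ ¬((¬q ∧ ¬q) ⊃ (¬q ∨ ¬p))) ∨ ((q ∧ p) ∧ r)) = max(0, 0.25) = 0.25
¬((((r ∧ q) ⊃ p) ∧ ¬((¬q ∧ ¬q) ⊃ (¬q ∨ ¬p))) ∨ ((q ∧ p) ∧ r)): Łukasiewicz ¬ gives 1 − 0.25 = 0.75

0.75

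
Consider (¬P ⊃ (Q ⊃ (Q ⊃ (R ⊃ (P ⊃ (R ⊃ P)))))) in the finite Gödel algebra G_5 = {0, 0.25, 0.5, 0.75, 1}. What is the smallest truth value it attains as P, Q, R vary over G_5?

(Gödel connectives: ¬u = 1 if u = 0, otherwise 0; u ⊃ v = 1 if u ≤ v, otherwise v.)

1.00

Every assignment gives 1. For instance at P = 0, Q = 0, R = 0:
  ¬P: Gödel ¬ of 0 = 1 (operand is 0)
  (R ⊃ P): 0 ≤ 0, so result = 1
  (P ⊃ (R ⊃ P)): 0 ≤ 1, so result = 1
  (R ⊃ (P ⊃ (R ⊃ P))): 0 ≤ 1, so result = 1
  (Q ⊃ (R ⊃ (P ⊃ (R ⊃ P)))): 0 ≤ 1, so result = 1
  (Q ⊃ (Q ⊃ (R ⊃ (P ⊃ (R ⊃ P))))): 0 ≤ 1, so result = 1
  (¬P ⊃ (Q ⊃ (Q ⊃ (R ⊃ (P ⊃ (R ⊃ P)))))): 1 ≤ 1, so result = 1
All 125 assignments give value 1 — the formula is a G_5-tautology.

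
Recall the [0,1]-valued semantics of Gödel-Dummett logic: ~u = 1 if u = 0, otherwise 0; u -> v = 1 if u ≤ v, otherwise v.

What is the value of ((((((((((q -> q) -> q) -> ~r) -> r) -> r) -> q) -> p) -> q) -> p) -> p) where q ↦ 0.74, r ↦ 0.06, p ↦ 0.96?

(q -> q): 0.74 ≤ 0.74, so result = 1
((q -> q) -> q): 1 > 0.74, so result = 0.74
~r: Gödel ¬ of 0.06 = 0 (operand ≠ 0)
(((q -> q) -> q) -> ~r): 0.74 > 0, so result = 0
((((q -> q) -> q) -> ~r) -> r): 0 ≤ 0.06, so result = 1
(((((q -> q) -> q) -> ~r) -> r) -> r): 1 > 0.06, so result = 0.06
((((((q -> q) -> q) -> ~r) -> r) -> r) -> q): 0.06 ≤ 0.74, so result = 1
(((((((q -> q) -> q) -> ~r) -> r) -> r) -> q) -> p): 1 > 0.96, so result = 0.96
((((((((q -> q) -> q) -> ~r) -> r) -> r) -> q) -> p) -> q): 0.96 > 0.74, so result = 0.74
(((((((((q -> q) -> q) -> ~r) -> r) -> r) -> q) -> p) -> q) -> p): 0.74 ≤ 0.96, so result = 1
((((((((((q -> q) -> q) -> ~r) -> r) -> r) -> q) -> p) -> q) -> p) -> p): 1 > 0.96, so result = 0.96

0.96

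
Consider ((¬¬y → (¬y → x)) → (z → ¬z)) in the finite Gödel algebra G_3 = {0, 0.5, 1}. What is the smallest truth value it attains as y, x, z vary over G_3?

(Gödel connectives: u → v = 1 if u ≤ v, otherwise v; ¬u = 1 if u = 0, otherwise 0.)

The minimum is attained at y = 0, x = 0, z = 0.5:
  ¬y: Gödel ¬ of 0 = 1 (operand is 0)
  ¬¬y: Gödel ¬ of 1 = 0 (operand ≠ 0)
  ¬y: Gödel ¬ of 0 = 1 (operand is 0)
  (¬y → x): 1 > 0, so result = 0
  (¬¬y → (¬y → x)): 0 ≤ 0, so result = 1
  ¬z: Gödel ¬ of 0.5 = 0 (operand ≠ 0)
  (z → ¬z): 0.5 > 0, so result = 0
  ((¬¬y → (¬y → x)) → (z → ¬z)): 1 > 0, so result = 0
Checking all 27 assignments confirms none give a value below 0.00.

0.00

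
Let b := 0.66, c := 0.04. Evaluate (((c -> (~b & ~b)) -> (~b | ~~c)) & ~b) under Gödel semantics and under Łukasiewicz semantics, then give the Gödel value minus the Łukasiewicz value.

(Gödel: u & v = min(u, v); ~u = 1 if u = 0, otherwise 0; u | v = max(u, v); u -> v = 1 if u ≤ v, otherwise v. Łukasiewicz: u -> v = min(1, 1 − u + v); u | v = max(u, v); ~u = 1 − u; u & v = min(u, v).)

Gödel evaluation:
  ~b: Gödel ¬ of 0.66 = 0 (operand ≠ 0)
  ~b: Gödel ¬ of 0.66 = 0 (operand ≠ 0)
  (~b & ~b) = min(0, 0) = 0
  (c -> (~b & ~b)): 0.04 > 0, so result = 0
  ~b: Gödel ¬ of 0.66 = 0 (operand ≠ 0)
  ~c: Gödel ¬ of 0.04 = 0 (operand ≠ 0)
  ~~c: Gödel ¬ of 0 = 1 (operand is 0)
  (~b | ~~c) = max(0, 1) = 1
  ((c -> (~b & ~b)) -> (~b | ~~c)): 0 ≤ 1, so result = 1
  ~b: Gödel ¬ of 0.66 = 0 (operand ≠ 0)
  (((c -> (~b & ~b)) -> (~b | ~~c)) & ~b) = min(1, 0) = 0
  Gödel value = 0
Łukasiewicz evaluation:
  ~b: Łukasiewicz ¬ gives 1 − 0.66 = 0.34
  ~b: Łukasiewicz ¬ gives 1 − 0.66 = 0.34
  (~b & ~b) = min(0.34, 0.34) = 0.34
  (c -> (~b & ~b)): min(1, 1 − 0.04 + 0.34) = 1
  ~b: Łukasiewicz ¬ gives 1 − 0.66 = 0.34
  ~c: Łukasiewicz ¬ gives 1 − 0.04 = 0.96
  ~~c: Łukasiewicz ¬ gives 1 − 0.96 = 0.04
  (~b | ~~c) = max(0.34, 0.04) = 0.34
  ((c -> (~b & ~b)) -> (~b | ~~c)): min(1, 1 − 1 + 0.34) = 0.34
  ~b: Łukasiewicz ¬ gives 1 − 0.66 = 0.34
  (((c -> (~b & ~b)) -> (~b | ~~c)) & ~b) = min(0.34, 0.34) = 0.34
  Łukasiewicz value = 0.34
Difference: 0 − 0.34 = -0.34

-0.34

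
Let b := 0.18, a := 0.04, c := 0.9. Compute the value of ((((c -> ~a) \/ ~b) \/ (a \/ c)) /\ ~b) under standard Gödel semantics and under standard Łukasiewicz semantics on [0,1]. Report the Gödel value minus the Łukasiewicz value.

Gödel evaluation:
  ~a: Gödel ¬ of 0.04 = 0 (operand ≠ 0)
  (c -> ~a): 0.9 > 0, so result = 0
  ~b: Gödel ¬ of 0.18 = 0 (operand ≠ 0)
  ((c -> ~a) \/ ~b) = max(0, 0) = 0
  (a \/ c) = max(0.04, 0.9) = 0.9
  (((c -> ~a) \/ ~b) \/ (a \/ c)) = max(0, 0.9) = 0.9
  ~b: Gödel ¬ of 0.18 = 0 (operand ≠ 0)
  ((((c -> ~a) \/ ~b) \/ (a \/ c)) /\ ~b) = min(0.9, 0) = 0
  Gödel value = 0
Łukasiewicz evaluation:
  ~a: Łukasiewicz ¬ gives 1 − 0.04 = 0.96
  (c -> ~a): min(1, 1 − 0.9 + 0.96) = 1
  ~b: Łukasiewicz ¬ gives 1 − 0.18 = 0.82
  ((c -> ~a) \/ ~b) = max(1, 0.82) = 1
  (a \/ c) = max(0.04, 0.9) = 0.9
  (((c -> ~a) \/ ~b) \/ (a \/ c)) = max(1, 0.9) = 1
  ~b: Łukasiewicz ¬ gives 1 − 0.18 = 0.82
  ((((c -> ~a) \/ ~b) \/ (a \/ c)) /\ ~b) = min(1, 0.82) = 0.82
  Łukasiewicz value = 0.82
Difference: 0 − 0.82 = -0.82

-0.82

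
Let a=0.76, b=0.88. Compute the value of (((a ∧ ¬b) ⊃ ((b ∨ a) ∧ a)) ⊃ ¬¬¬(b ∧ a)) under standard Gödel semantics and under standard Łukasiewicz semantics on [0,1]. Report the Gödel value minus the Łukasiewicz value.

-0.24

Gödel evaluation:
  ¬b: Gödel ¬ of 0.88 = 0 (operand ≠ 0)
  (a ∧ ¬b) = min(0.76, 0) = 0
  (b ∨ a) = max(0.88, 0.76) = 0.88
  ((b ∨ a) ∧ a) = min(0.88, 0.76) = 0.76
  ((a ∧ ¬b) ⊃ ((b ∨ a) ∧ a)): 0 ≤ 0.76, so result = 1
  (b ∧ a) = min(0.88, 0.76) = 0.76
  ¬(b ∧ a): Gödel ¬ of 0.76 = 0 (operand ≠ 0)
  ¬¬(b ∧ a): Gödel ¬ of 0 = 1 (operand is 0)
  ¬¬¬(b ∧ a): Gödel ¬ of 1 = 0 (operand ≠ 0)
  (((a ∧ ¬b) ⊃ ((b ∨ a) ∧ a)) ⊃ ¬¬¬(b ∧ a)): 1 > 0, so result = 0
  Gödel value = 0
Łukasiewicz evaluation:
  ¬b: Łukasiewicz ¬ gives 1 − 0.88 = 0.12
  (a ∧ ¬b) = min(0.76, 0.12) = 0.12
  (b ∨ a) = max(0.88, 0.76) = 0.88
  ((b ∨ a) ∧ a) = min(0.88, 0.76) = 0.76
  ((a ∧ ¬b) ⊃ ((b ∨ a) ∧ a)): min(1, 1 − 0.12 + 0.76) = 1
  (b ∧ a) = min(0.88, 0.76) = 0.76
  ¬(b ∧ a): Łukasiewicz ¬ gives 1 − 0.76 = 0.24
  ¬¬(b ∧ a): Łukasiewicz ¬ gives 1 − 0.24 = 0.76
  ¬¬¬(b ∧ a): Łukasiewicz ¬ gives 1 − 0.76 = 0.24
  (((a ∧ ¬b) ⊃ ((b ∨ a) ∧ a)) ⊃ ¬¬¬(b ∧ a)): min(1, 1 − 1 + 0.24) = 0.24
  Łukasiewicz value = 0.24
Difference: 0 − 0.24 = -0.24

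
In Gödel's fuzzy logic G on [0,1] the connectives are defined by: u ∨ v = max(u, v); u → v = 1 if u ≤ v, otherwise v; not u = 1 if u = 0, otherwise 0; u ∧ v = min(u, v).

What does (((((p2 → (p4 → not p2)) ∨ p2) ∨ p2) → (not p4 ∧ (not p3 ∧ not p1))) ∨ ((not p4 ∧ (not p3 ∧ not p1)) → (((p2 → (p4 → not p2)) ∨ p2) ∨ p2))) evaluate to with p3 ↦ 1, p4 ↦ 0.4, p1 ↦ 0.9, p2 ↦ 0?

not p2: Gödel ¬ of 0 = 1 (operand is 0)
(p4 → not p2): 0.4 ≤ 1, so result = 1
(p2 → (p4 → not p2)): 0 ≤ 1, so result = 1
((p2 → (p4 → not p2)) ∨ p2) = max(1, 0) = 1
(((p2 → (p4 → not p2)) ∨ p2) ∨ p2) = max(1, 0) = 1
not p4: Gödel ¬ of 0.4 = 0 (operand ≠ 0)
not p3: Gödel ¬ of 1 = 0 (operand ≠ 0)
not p1: Gödel ¬ of 0.9 = 0 (operand ≠ 0)
(not p3 ∧ not p1) = min(0, 0) = 0
(not p4 ∧ (not p3 ∧ not p1)) = min(0, 0) = 0
((((p2 → (p4 → not p2)) ∨ p2) ∨ p2) → (not p4 ∧ (not p3 ∧ not p1))): 1 > 0, so result = 0
not p4: Gödel ¬ of 0.4 = 0 (operand ≠ 0)
not p3: Gödel ¬ of 1 = 0 (operand ≠ 0)
not p1: Gödel ¬ of 0.9 = 0 (operand ≠ 0)
(not p3 ∧ not p1) = min(0, 0) = 0
(not p4 ∧ (not p3 ∧ not p1)) = min(0, 0) = 0
not p2: Gödel ¬ of 0 = 1 (operand is 0)
(p4 → not p2): 0.4 ≤ 1, so result = 1
(p2 → (p4 → not p2)): 0 ≤ 1, so result = 1
((p2 → (p4 → not p2)) ∨ p2) = max(1, 0) = 1
(((p2 → (p4 → not p2)) ∨ p2) ∨ p2) = max(1, 0) = 1
((not p4 ∧ (not p3 ∧ not p1)) → (((p2 → (p4 → not p2)) ∨ p2) ∨ p2)): 0 ≤ 1, so result = 1
(((((p2 → (p4 → not p2)) ∨ p2) ∨ p2) → (not p4 ∧ (not p3 ∧ not p1))) ∨ ((not p4 ∧ (not p3 ∧ not p1)) → (((p2 → (p4 → not p2)) ∨ p2) ∨ p2))) = max(0, 1) = 1

1.00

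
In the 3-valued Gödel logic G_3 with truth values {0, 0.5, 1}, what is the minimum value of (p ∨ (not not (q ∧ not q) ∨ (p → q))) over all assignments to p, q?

The minimum is attained at p = 0.5, q = 0:
  not q: Gödel ¬ of 0 = 1 (operand is 0)
  (q ∧ not q) = min(0, 1) = 0
  not (q ∧ not q): Gödel ¬ of 0 = 1 (operand is 0)
  not not (q ∧ not q): Gödel ¬ of 1 = 0 (operand ≠ 0)
  (p → q): 0.5 > 0, so result = 0
  (not not (q ∧ not q) ∨ (p → q)) = max(0, 0) = 0
  (p ∨ (not not (q ∧ not q) ∨ (p → q))) = max(0.5, 0) = 0.5
Checking all 9 assignments confirms none give a value below 0.50.

0.50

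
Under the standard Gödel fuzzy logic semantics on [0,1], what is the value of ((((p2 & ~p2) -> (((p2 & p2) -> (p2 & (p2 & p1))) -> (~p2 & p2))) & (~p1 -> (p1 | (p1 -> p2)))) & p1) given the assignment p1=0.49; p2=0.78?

0.49

~p2: Gödel ¬ of 0.78 = 0 (operand ≠ 0)
(p2 & ~p2) = min(0.78, 0) = 0
(p2 & p2) = min(0.78, 0.78) = 0.78
(p2 & p1) = min(0.78, 0.49) = 0.49
(p2 & (p2 & p1)) = min(0.78, 0.49) = 0.49
((p2 & p2) -> (p2 & (p2 & p1))): 0.78 > 0.49, so result = 0.49
~p2: Gödel ¬ of 0.78 = 0 (operand ≠ 0)
(~p2 & p2) = min(0, 0.78) = 0
(((p2 & p2) -> (p2 & (p2 & p1))) -> (~p2 & p2)): 0.49 > 0, so result = 0
((p2 & ~p2) -> (((p2 & p2) -> (p2 & (p2 & p1))) -> (~p2 & p2))): 0 ≤ 0, so result = 1
~p1: Gödel ¬ of 0.49 = 0 (operand ≠ 0)
(p1 -> p2): 0.49 ≤ 0.78, so result = 1
(p1 | (p1 -> p2)) = max(0.49, 1) = 1
(~p1 -> (p1 | (p1 -> p2))): 0 ≤ 1, so result = 1
(((p2 & ~p2) -> (((p2 & p2) -> (p2 & (p2 & p1))) -> (~p2 & p2))) & (~p1 -> (p1 | (p1 -> p2)))) = min(1, 1) = 1
((((p2 & ~p2) -> (((p2 & p2) -> (p2 & (p2 & p1))) -> (~p2 & p2))) & (~p1 -> (p1 | (p1 -> p2)))) & p1) = min(1, 0.49) = 0.49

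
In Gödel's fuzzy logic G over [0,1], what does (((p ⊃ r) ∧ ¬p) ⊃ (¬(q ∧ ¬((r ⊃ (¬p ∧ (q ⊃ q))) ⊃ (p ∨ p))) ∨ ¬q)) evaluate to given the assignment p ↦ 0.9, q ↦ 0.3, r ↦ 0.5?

(p ⊃ r): 0.9 > 0.5, so result = 0.5
¬p: Gödel ¬ of 0.9 = 0 (operand ≠ 0)
((p ⊃ r) ∧ ¬p) = min(0.5, 0) = 0
¬p: Gödel ¬ of 0.9 = 0 (operand ≠ 0)
(q ⊃ q): 0.3 ≤ 0.3, so result = 1
(¬p ∧ (q ⊃ q)) = min(0, 1) = 0
(r ⊃ (¬p ∧ (q ⊃ q))): 0.5 > 0, so result = 0
(p ∨ p) = max(0.9, 0.9) = 0.9
((r ⊃ (¬p ∧ (q ⊃ q))) ⊃ (p ∨ p)): 0 ≤ 0.9, so result = 1
¬((r ⊃ (¬p ∧ (q ⊃ q))) ⊃ (p ∨ p)): Gödel ¬ of 1 = 0 (operand ≠ 0)
(q ∧ ¬((r ⊃ (¬p ∧ (q ⊃ q))) ⊃ (p ∨ p))) = min(0.3, 0) = 0
¬(q ∧ ¬((r ⊃ (¬p ∧ (q ⊃ q))) ⊃ (p ∨ p))): Gödel ¬ of 0 = 1 (operand is 0)
¬q: Gödel ¬ of 0.3 = 0 (operand ≠ 0)
(¬(q ∧ ¬((r ⊃ (¬p ∧ (q ⊃ q))) ⊃ (p ∨ p))) ∨ ¬q) = max(1, 0) = 1
(((p ⊃ r) ∧ ¬p) ⊃ (¬(q ∧ ¬((r ⊃ (¬p ∧ (q ⊃ q))) ⊃ (p ∨ p))) ∨ ¬q)): 0 ≤ 1, so result = 1

1.00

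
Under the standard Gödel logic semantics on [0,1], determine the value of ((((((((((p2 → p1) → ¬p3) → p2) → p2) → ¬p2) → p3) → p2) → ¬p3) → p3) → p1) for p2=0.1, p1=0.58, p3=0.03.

(p2 → p1): 0.1 ≤ 0.58, so result = 1
¬p3: Gödel ¬ of 0.03 = 0 (operand ≠ 0)
((p2 → p1) → ¬p3): 1 > 0, so result = 0
(((p2 → p1) → ¬p3) → p2): 0 ≤ 0.1, so result = 1
((((p2 → p1) → ¬p3) → p2) → p2): 1 > 0.1, so result = 0.1
¬p2: Gödel ¬ of 0.1 = 0 (operand ≠ 0)
(((((p2 → p1) → ¬p3) → p2) → p2) → ¬p2): 0.1 > 0, so result = 0
((((((p2 → p1) → ¬p3) → p2) → p2) → ¬p2) → p3): 0 ≤ 0.03, so result = 1
(((((((p2 → p1) → ¬p3) → p2) → p2) → ¬p2) → p3) → p2): 1 > 0.1, so result = 0.1
¬p3: Gödel ¬ of 0.03 = 0 (operand ≠ 0)
((((((((p2 → p1) → ¬p3) → p2) → p2) → ¬p2) → p3) → p2) → ¬p3): 0.1 > 0, so result = 0
(((((((((p2 → p1) → ¬p3) → p2) → p2) → ¬p2) → p3) → p2) → ¬p3) → p3): 0 ≤ 0.03, so result = 1
((((((((((p2 → p1) → ¬p3) → p2) → p2) → ¬p2) → p3) → p2) → ¬p3) → p3) → p1): 1 > 0.58, so result = 0.58

0.58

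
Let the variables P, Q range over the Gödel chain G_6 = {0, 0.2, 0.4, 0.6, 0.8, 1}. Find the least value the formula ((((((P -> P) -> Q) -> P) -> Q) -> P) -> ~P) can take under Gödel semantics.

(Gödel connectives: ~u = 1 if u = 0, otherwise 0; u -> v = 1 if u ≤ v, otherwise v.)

0.00

The minimum is attained at P = 0.2, Q = 0:
  (P -> P): 0.2 ≤ 0.2, so result = 1
  ((P -> P) -> Q): 1 > 0, so result = 0
  (((P -> P) -> Q) -> P): 0 ≤ 0.2, so result = 1
  ((((P -> P) -> Q) -> P) -> Q): 1 > 0, so result = 0
  (((((P -> P) -> Q) -> P) -> Q) -> P): 0 ≤ 0.2, so result = 1
  ~P: Gödel ¬ of 0.2 = 0 (operand ≠ 0)
  ((((((P -> P) -> Q) -> P) -> Q) -> P) -> ~P): 1 > 0, so result = 0
Checking all 36 assignments confirms none give a value below 0.00.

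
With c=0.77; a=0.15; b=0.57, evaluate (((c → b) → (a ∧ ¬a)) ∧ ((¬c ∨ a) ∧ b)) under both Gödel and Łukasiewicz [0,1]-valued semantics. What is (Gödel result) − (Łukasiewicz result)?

-0.23

Gödel evaluation:
  (c → b): 0.77 > 0.57, so result = 0.57
  ¬a: Gödel ¬ of 0.15 = 0 (operand ≠ 0)
  (a ∧ ¬a) = min(0.15, 0) = 0
  ((c → b) → (a ∧ ¬a)): 0.57 > 0, so result = 0
  ¬c: Gödel ¬ of 0.77 = 0 (operand ≠ 0)
  (¬c ∨ a) = max(0, 0.15) = 0.15
  ((¬c ∨ a) ∧ b) = min(0.15, 0.57) = 0.15
  (((c → b) → (a ∧ ¬a)) ∧ ((¬c ∨ a) ∧ b)) = min(0, 0.15) = 0
  Gödel value = 0
Łukasiewicz evaluation:
  (c → b): min(1, 1 − 0.77 + 0.57) = 0.8
  ¬a: Łukasiewicz ¬ gives 1 − 0.15 = 0.85
  (a ∧ ¬a) = min(0.15, 0.85) = 0.15
  ((c → b) → (a ∧ ¬a)): min(1, 1 − 0.8 + 0.15) = 0.35
  ¬c: Łukasiewicz ¬ gives 1 − 0.77 = 0.23
  (¬c ∨ a) = max(0.23, 0.15) = 0.23
  ((¬c ∨ a) ∧ b) = min(0.23, 0.57) = 0.23
  (((c → b) → (a ∧ ¬a)) ∧ ((¬c ∨ a) ∧ b)) = min(0.35, 0.23) = 0.23
  Łukasiewicz value = 0.23
Difference: 0 − 0.23 = -0.23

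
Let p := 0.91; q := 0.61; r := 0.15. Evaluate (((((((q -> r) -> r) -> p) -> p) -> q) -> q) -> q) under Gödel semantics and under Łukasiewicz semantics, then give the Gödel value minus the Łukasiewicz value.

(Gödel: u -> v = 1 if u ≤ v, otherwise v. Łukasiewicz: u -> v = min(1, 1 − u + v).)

Gödel evaluation:
  (q -> r): 0.61 > 0.15, so result = 0.15
  ((q -> r) -> r): 0.15 ≤ 0.15, so result = 1
  (((q -> r) -> r) -> p): 1 > 0.91, so result = 0.91
  ((((q -> r) -> r) -> p) -> p): 0.91 ≤ 0.91, so result = 1
  (((((q -> r) -> r) -> p) -> p) -> q): 1 > 0.61, so result = 0.61
  ((((((q -> r) -> r) -> p) -> p) -> q) -> q): 0.61 ≤ 0.61, so result = 1
  (((((((q -> r) -> r) -> p) -> p) -> q) -> q) -> q): 1 > 0.61, so result = 0.61
  Gödel value = 0.61
Łukasiewicz evaluation:
  (q -> r): min(1, 1 − 0.61 + 0.15) = 0.54
  ((q -> r) -> r): min(1, 1 − 0.54 + 0.15) = 0.61
  (((q -> r) -> r) -> p): min(1, 1 − 0.61 + 0.91) = 1
  ((((q -> r) -> r) -> p) -> p): min(1, 1 − 1 + 0.91) = 0.91
  (((((q -> r) -> r) -> p) -> p) -> q): min(1, 1 − 0.91 + 0.61) = 0.7
  ((((((q -> r) -> r) -> p) -> p) -> q) -> q): min(1, 1 − 0.7 + 0.61) = 0.91
  (((((((q -> r) -> r) -> p) -> p) -> q) -> q) -> q): min(1, 1 − 0.91 + 0.61) = 0.7
  Łukasiewicz value = 0.7
Difference: 0.61 − 0.7 = -0.09

-0.09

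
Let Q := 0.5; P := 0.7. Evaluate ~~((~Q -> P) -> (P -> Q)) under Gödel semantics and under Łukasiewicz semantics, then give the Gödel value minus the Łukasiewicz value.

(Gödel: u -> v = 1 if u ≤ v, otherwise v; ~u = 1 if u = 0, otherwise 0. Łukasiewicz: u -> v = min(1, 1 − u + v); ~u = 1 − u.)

0.20

Gödel evaluation:
  ~Q: Gödel ¬ of 0.5 = 0 (operand ≠ 0)
  (~Q -> P): 0 ≤ 0.7, so result = 1
  (P -> Q): 0.7 > 0.5, so result = 0.5
  ((~Q -> P) -> (P -> Q)): 1 > 0.5, so result = 0.5
  ~((~Q -> P) -> (P -> Q)): Gödel ¬ of 0.5 = 0 (operand ≠ 0)
  ~~((~Q -> P) -> (P -> Q)): Gödel ¬ of 0 = 1 (operand is 0)
  Gödel value = 1
Łukasiewicz evaluation:
  ~Q: Łukasiewicz ¬ gives 1 − 0.5 = 0.5
  (~Q -> P): min(1, 1 − 0.5 + 0.7) = 1
  (P -> Q): min(1, 1 − 0.7 + 0.5) = 0.8
  ((~Q -> P) -> (P -> Q)): min(1, 1 − 1 + 0.8) = 0.8
  ~((~Q -> P) -> (P -> Q)): Łukasiewicz ¬ gives 1 − 0.8 = 0.2
  ~~((~Q -> P) -> (P -> Q)): Łukasiewicz ¬ gives 1 − 0.2 = 0.8
  Łukasiewicz value = 0.8
Difference: 1 − 0.8 = 0.20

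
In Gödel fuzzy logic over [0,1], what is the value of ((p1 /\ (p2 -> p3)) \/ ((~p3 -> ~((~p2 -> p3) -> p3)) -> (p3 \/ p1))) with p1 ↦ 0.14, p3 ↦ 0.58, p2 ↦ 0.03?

0.58

(p2 -> p3): 0.03 ≤ 0.58, so result = 1
(p1 /\ (p2 -> p3)) = min(0.14, 1) = 0.14
~p3: Gödel ¬ of 0.58 = 0 (operand ≠ 0)
~p2: Gödel ¬ of 0.03 = 0 (operand ≠ 0)
(~p2 -> p3): 0 ≤ 0.58, so result = 1
((~p2 -> p3) -> p3): 1 > 0.58, so result = 0.58
~((~p2 -> p3) -> p3): Gödel ¬ of 0.58 = 0 (operand ≠ 0)
(~p3 -> ~((~p2 -> p3) -> p3)): 0 ≤ 0, so result = 1
(p3 \/ p1) = max(0.58, 0.14) = 0.58
((~p3 -> ~((~p2 -> p3) -> p3)) -> (p3 \/ p1)): 1 > 0.58, so result = 0.58
((p1 /\ (p2 -> p3)) \/ ((~p3 -> ~((~p2 -> p3) -> p3)) -> (p3 \/ p1))) = max(0.14, 0.58) = 0.58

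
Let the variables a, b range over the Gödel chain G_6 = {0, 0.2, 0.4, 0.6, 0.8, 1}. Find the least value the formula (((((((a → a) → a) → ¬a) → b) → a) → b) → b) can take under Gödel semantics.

0.20

The minimum is attained at a = 0, b = 0.2:
  (a → a): 0 ≤ 0, so result = 1
  ((a → a) → a): 1 > 0, so result = 0
  ¬a: Gödel ¬ of 0 = 1 (operand is 0)
  (((a → a) → a) → ¬a): 0 ≤ 1, so result = 1
  ((((a → a) → a) → ¬a) → b): 1 > 0.2, so result = 0.2
  (((((a → a) → a) → ¬a) → b) → a): 0.2 > 0, so result = 0
  ((((((a → a) → a) → ¬a) → b) → a) → b): 0 ≤ 0.2, so result = 1
  (((((((a → a) → a) → ¬a) → b) → a) → b) → b): 1 > 0.2, so result = 0.2
Checking all 36 assignments confirms none give a value below 0.20.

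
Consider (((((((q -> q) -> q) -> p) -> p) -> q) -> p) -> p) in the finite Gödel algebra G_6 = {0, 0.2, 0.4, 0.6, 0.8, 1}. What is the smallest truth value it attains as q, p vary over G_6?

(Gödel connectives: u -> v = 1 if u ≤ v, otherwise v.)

The minimum is attained at q = 0, p = 0.2:
  (q -> q): 0 ≤ 0, so result = 1
  ((q -> q) -> q): 1 > 0, so result = 0
  (((q -> q) -> q) -> p): 0 ≤ 0.2, so result = 1
  ((((q -> q) -> q) -> p) -> p): 1 > 0.2, so result = 0.2
  (((((q -> q) -> q) -> p) -> p) -> q): 0.2 > 0, so result = 0
  ((((((q -> q) -> q) -> p) -> p) -> q) -> p): 0 ≤ 0.2, so result = 1
  (((((((q -> q) -> q) -> p) -> p) -> q) -> p) -> p): 1 > 0.2, so result = 0.2
Checking all 36 assignments confirms none give a value below 0.20.

0.20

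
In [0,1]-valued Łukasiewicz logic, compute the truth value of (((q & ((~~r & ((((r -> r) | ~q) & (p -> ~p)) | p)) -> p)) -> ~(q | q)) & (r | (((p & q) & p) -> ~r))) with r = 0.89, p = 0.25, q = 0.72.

0.89

~r: Łukasiewicz ¬ gives 1 − 0.89 = 0.11
~~r: Łukasiewicz ¬ gives 1 − 0.11 = 0.89
(r -> r): min(1, 1 − 0.89 + 0.89) = 1
~q: Łukasiewicz ¬ gives 1 − 0.72 = 0.28
((r -> r) | ~q) = max(1, 0.28) = 1
~p: Łukasiewicz ¬ gives 1 − 0.25 = 0.75
(p -> ~p): min(1, 1 − 0.25 + 0.75) = 1
(((r -> r) | ~q) & (p -> ~p)) = min(1, 1) = 1
((((r -> r) | ~q) & (p -> ~p)) | p) = max(1, 0.25) = 1
(~~r & ((((r -> r) | ~q) & (p -> ~p)) | p)) = min(0.89, 1) = 0.89
((~~r & ((((r -> r) | ~q) & (p -> ~p)) | p)) -> p): min(1, 1 − 0.89 + 0.25) = 0.36
(q & ((~~r & ((((r -> r) | ~q) & (p -> ~p)) | p)) -> p)) = min(0.72, 0.36) = 0.36
(q | q) = max(0.72, 0.72) = 0.72
~(q | q): Łukasiewicz ¬ gives 1 − 0.72 = 0.28
((q & ((~~r & ((((r -> r) | ~q) & (p -> ~p)) | p)) -> p)) -> ~(q | q)): min(1, 1 − 0.36 + 0.28) = 0.92
(p & q) = min(0.25, 0.72) = 0.25
((p & q) & p) = min(0.25, 0.25) = 0.25
~r: Łukasiewicz ¬ gives 1 − 0.89 = 0.11
(((p & q) & p) -> ~r): min(1, 1 − 0.25 + 0.11) = 0.86
(r | (((p & q) & p) -> ~r)) = max(0.89, 0.86) = 0.89
(((q & ((~~r & ((((r -> r) | ~q) & (p -> ~p)) | p)) -> p)) -> ~(q | q)) & (r | (((p & q) & p) -> ~r))) = min(0.92, 0.89) = 0.89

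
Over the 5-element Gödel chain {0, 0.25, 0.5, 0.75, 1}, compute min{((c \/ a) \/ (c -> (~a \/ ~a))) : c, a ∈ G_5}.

0.25

The minimum is attained at c = 0.25, a = 0.25:
  (c \/ a) = max(0.25, 0.25) = 0.25
  ~a: Gödel ¬ of 0.25 = 0 (operand ≠ 0)
  ~a: Gödel ¬ of 0.25 = 0 (operand ≠ 0)
  (~a \/ ~a) = max(0, 0) = 0
  (c -> (~a \/ ~a)): 0.25 > 0, so result = 0
  ((c \/ a) \/ (c -> (~a \/ ~a))) = max(0.25, 0) = 0.25
Checking all 25 assignments confirms none give a value below 0.25.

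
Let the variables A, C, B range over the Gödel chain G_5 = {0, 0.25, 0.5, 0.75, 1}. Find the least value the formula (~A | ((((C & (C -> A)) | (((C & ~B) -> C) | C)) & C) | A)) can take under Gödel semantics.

The minimum is attained at A = 0.25, C = 0, B = 0:
  ~A: Gödel ¬ of 0.25 = 0 (operand ≠ 0)
  (C -> A): 0 ≤ 0.25, so result = 1
  (C & (C -> A)) = min(0, 1) = 0
  ~B: Gödel ¬ of 0 = 1 (operand is 0)
  (C & ~B) = min(0, 1) = 0
  ((C & ~B) -> C): 0 ≤ 0, so result = 1
  (((C & ~B) -> C) | C) = max(1, 0) = 1
  ((C & (C -> A)) | (((C & ~B) -> C) | C)) = max(0, 1) = 1
  (((C & (C -> A)) | (((C & ~B) -> C) | C)) & C) = min(1, 0) = 0
  ((((C & (C -> A)) | (((C & ~B) -> C) | C)) & C) | A) = max(0, 0.25) = 0.25
  (~A | ((((C & (C -> A)) | (((C & ~B) -> C) | C)) & C) | A)) = max(0, 0.25) = 0.25
Checking all 125 assignments confirms none give a value below 0.25.

0.25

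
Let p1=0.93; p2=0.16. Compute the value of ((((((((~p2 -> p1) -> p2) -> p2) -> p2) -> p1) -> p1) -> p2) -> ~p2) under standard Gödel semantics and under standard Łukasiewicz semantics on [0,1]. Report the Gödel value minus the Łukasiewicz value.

-1.00

Gödel evaluation:
  ~p2: Gödel ¬ of 0.16 = 0 (operand ≠ 0)
  (~p2 -> p1): 0 ≤ 0.93, so result = 1
  ((~p2 -> p1) -> p2): 1 > 0.16, so result = 0.16
  (((~p2 -> p1) -> p2) -> p2): 0.16 ≤ 0.16, so result = 1
  ((((~p2 -> p1) -> p2) -> p2) -> p2): 1 > 0.16, so result = 0.16
  (((((~p2 -> p1) -> p2) -> p2) -> p2) -> p1): 0.16 ≤ 0.93, so result = 1
  ((((((~p2 -> p1) -> p2) -> p2) -> p2) -> p1) -> p1): 1 > 0.93, so result = 0.93
  (((((((~p2 -> p1) -> p2) -> p2) -> p2) -> p1) -> p1) -> p2): 0.93 > 0.16, so result = 0.16
  ~p2: Gödel ¬ of 0.16 = 0 (operand ≠ 0)
  ((((((((~p2 -> p1) -> p2) -> p2) -> p2) -> p1) -> p1) -> p2) -> ~p2): 0.16 > 0, so result = 0
  Gödel value = 0
Łukasiewicz evaluation:
  ~p2: Łukasiewicz ¬ gives 1 − 0.16 = 0.84
  (~p2 -> p1): min(1, 1 − 0.84 + 0.93) = 1
  ((~p2 -> p1) -> p2): min(1, 1 − 1 + 0.16) = 0.16
  (((~p2 -> p1) -> p2) -> p2): min(1, 1 − 0.16 + 0.16) = 1
  ((((~p2 -> p1) -> p2) -> p2) -> p2): min(1, 1 − 1 + 0.16) = 0.16
  (((((~p2 -> p1) -> p2) -> p2) -> p2) -> p1): min(1, 1 − 0.16 + 0.93) = 1
  ((((((~p2 -> p1) -> p2) -> p2) -> p2) -> p1) -> p1): min(1, 1 − 1 + 0.93) = 0.93
  (((((((~p2 -> p1) -> p2) -> p2) -> p2) -> p1) -> p1) -> p2): min(1, 1 − 0.93 + 0.16) = 0.23
  ~p2: Łukasiewicz ¬ gives 1 − 0.16 = 0.84
  ((((((((~p2 -> p1) -> p2) -> p2) -> p2) -> p1) -> p1) -> p2) -> ~p2): min(1, 1 − 0.23 + 0.84) = 1
  Łukasiewicz value = 1
Difference: 0 − 1 = -1.00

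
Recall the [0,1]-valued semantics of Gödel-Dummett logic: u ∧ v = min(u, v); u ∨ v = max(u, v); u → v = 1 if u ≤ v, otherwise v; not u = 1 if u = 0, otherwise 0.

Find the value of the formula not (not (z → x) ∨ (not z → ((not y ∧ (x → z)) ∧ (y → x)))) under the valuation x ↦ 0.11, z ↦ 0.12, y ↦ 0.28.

0.00

(z → x): 0.12 > 0.11, so result = 0.11
not (z → x): Gödel ¬ of 0.11 = 0 (operand ≠ 0)
not z: Gödel ¬ of 0.12 = 0 (operand ≠ 0)
not y: Gödel ¬ of 0.28 = 0 (operand ≠ 0)
(x → z): 0.11 ≤ 0.12, so result = 1
(not y ∧ (x → z)) = min(0, 1) = 0
(y → x): 0.28 > 0.11, so result = 0.11
((not y ∧ (x → z)) ∧ (y → x)) = min(0, 0.11) = 0
(not z → ((not y ∧ (x → z)) ∧ (y → x))): 0 ≤ 0, so result = 1
(not (z → x) ∨ (not z → ((not y ∧ (x → z)) ∧ (y → x)))) = max(0, 1) = 1
not (not (z → x) ∨ (not z → ((not y ∧ (x → z)) ∧ (y → x)))): Gödel ¬ of 1 = 0 (operand ≠ 0)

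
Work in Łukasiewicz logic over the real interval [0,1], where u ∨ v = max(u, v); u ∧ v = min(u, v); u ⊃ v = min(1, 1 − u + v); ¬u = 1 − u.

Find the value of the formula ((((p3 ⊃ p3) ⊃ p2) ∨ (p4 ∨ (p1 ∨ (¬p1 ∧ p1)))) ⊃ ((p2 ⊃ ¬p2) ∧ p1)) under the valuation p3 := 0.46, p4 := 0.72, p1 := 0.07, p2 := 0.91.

0.16

(p3 ⊃ p3): min(1, 1 − 0.46 + 0.46) = 1
((p3 ⊃ p3) ⊃ p2): min(1, 1 − 1 + 0.91) = 0.91
¬p1: Łukasiewicz ¬ gives 1 − 0.07 = 0.93
(¬p1 ∧ p1) = min(0.93, 0.07) = 0.07
(p1 ∨ (¬p1 ∧ p1)) = max(0.07, 0.07) = 0.07
(p4 ∨ (p1 ∨ (¬p1 ∧ p1))) = max(0.72, 0.07) = 0.72
(((p3 ⊃ p3) ⊃ p2) ∨ (p4 ∨ (p1 ∨ (¬p1 ∧ p1)))) = max(0.91, 0.72) = 0.91
¬p2: Łukasiewicz ¬ gives 1 − 0.91 = 0.09
(p2 ⊃ ¬p2): min(1, 1 − 0.91 + 0.09) = 0.18
((p2 ⊃ ¬p2) ∧ p1) = min(0.18, 0.07) = 0.07
((((p3 ⊃ p3) ⊃ p2) ∨ (p4 ∨ (p1 ∨ (¬p1 ∧ p1)))) ⊃ ((p2 ⊃ ¬p2) ∧ p1)): min(1, 1 − 0.91 + 0.07) = 0.16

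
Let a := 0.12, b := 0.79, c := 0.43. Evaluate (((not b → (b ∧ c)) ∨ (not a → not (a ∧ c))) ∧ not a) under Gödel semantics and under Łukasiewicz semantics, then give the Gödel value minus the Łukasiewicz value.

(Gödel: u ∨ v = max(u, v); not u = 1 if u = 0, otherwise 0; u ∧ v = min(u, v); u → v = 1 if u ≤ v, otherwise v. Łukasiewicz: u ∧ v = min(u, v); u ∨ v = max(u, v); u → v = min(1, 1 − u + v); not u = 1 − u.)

Gödel evaluation:
  not b: Gödel ¬ of 0.79 = 0 (operand ≠ 0)
  (b ∧ c) = min(0.79, 0.43) = 0.43
  (not b → (b ∧ c)): 0 ≤ 0.43, so result = 1
  not a: Gödel ¬ of 0.12 = 0 (operand ≠ 0)
  (a ∧ c) = min(0.12, 0.43) = 0.12
  not (a ∧ c): Gödel ¬ of 0.12 = 0 (operand ≠ 0)
  (not a → not (a ∧ c)): 0 ≤ 0, so result = 1
  ((not b → (b ∧ c)) ∨ (not a → not (a ∧ c))) = max(1, 1) = 1
  not a: Gödel ¬ of 0.12 = 0 (operand ≠ 0)
  (((not b → (b ∧ c)) ∨ (not a → not (a ∧ c))) ∧ not a) = min(1, 0) = 0
  Gödel value = 0
Łukasiewicz evaluation:
  not b: Łukasiewicz ¬ gives 1 − 0.79 = 0.21
  (b ∧ c) = min(0.79, 0.43) = 0.43
  (not b → (b ∧ c)): min(1, 1 − 0.21 + 0.43) = 1
  not a: Łukasiewicz ¬ gives 1 − 0.12 = 0.88
  (a ∧ c) = min(0.12, 0.43) = 0.12
  not (a ∧ c): Łukasiewicz ¬ gives 1 − 0.12 = 0.88
  (not a → not (a ∧ c)): min(1, 1 − 0.88 + 0.88) = 1
  ((not b → (b ∧ c)) ∨ (not a → not (a ∧ c))) = max(1, 1) = 1
  not a: Łukasiewicz ¬ gives 1 − 0.12 = 0.88
  (((not b → (b ∧ c)) ∨ (not a → not (a ∧ c))) ∧ not a) = min(1, 0.88) = 0.88
  Łukasiewicz value = 0.88
Difference: 0 − 0.88 = -0.88

-0.88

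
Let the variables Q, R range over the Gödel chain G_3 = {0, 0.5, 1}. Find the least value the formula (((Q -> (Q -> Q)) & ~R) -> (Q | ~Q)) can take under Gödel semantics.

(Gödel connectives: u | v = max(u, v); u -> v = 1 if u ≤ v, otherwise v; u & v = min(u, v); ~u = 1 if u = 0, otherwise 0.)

The minimum is attained at Q = 0.5, R = 0:
  (Q -> Q): 0.5 ≤ 0.5, so result = 1
  (Q -> (Q -> Q)): 0.5 ≤ 1, so result = 1
  ~R: Gödel ¬ of 0 = 1 (operand is 0)
  ((Q -> (Q -> Q)) & ~R) = min(1, 1) = 1
  ~Q: Gödel ¬ of 0.5 = 0 (operand ≠ 0)
  (Q | ~Q) = max(0.5, 0) = 0.5
  (((Q -> (Q -> Q)) & ~R) -> (Q | ~Q)): 1 > 0.5, so result = 0.5
Checking all 9 assignments confirms none give a value below 0.50.

0.50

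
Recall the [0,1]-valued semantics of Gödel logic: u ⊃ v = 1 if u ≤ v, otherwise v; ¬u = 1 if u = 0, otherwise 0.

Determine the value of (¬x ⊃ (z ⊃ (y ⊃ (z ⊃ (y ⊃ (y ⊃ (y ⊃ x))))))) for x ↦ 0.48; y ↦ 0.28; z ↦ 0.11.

¬x: Gödel ¬ of 0.48 = 0 (operand ≠ 0)
(y ⊃ x): 0.28 ≤ 0.48, so result = 1
(y ⊃ (y ⊃ x)): 0.28 ≤ 1, so result = 1
(y ⊃ (y ⊃ (y ⊃ x))): 0.28 ≤ 1, so result = 1
(z ⊃ (y ⊃ (y ⊃ (y ⊃ x)))): 0.11 ≤ 1, so result = 1
(y ⊃ (z ⊃ (y ⊃ (y ⊃ (y ⊃ x))))): 0.28 ≤ 1, so result = 1
(z ⊃ (y ⊃ (z ⊃ (y ⊃ (y ⊃ (y ⊃ x)))))): 0.11 ≤ 1, so result = 1
(¬x ⊃ (z ⊃ (y ⊃ (z ⊃ (y ⊃ (y ⊃ (y ⊃ x))))))): 0 ≤ 1, so result = 1

1.00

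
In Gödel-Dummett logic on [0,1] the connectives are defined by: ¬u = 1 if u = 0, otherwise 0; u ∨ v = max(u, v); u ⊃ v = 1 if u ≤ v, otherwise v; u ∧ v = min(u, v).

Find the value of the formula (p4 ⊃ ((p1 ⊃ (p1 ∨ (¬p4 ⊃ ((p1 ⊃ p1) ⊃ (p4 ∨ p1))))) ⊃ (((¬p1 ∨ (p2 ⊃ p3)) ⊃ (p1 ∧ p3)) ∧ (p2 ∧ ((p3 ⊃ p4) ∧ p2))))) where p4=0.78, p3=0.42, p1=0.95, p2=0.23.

0.23

¬p4: Gödel ¬ of 0.78 = 0 (operand ≠ 0)
(p1 ⊃ p1): 0.95 ≤ 0.95, so result = 1
(p4 ∨ p1) = max(0.78, 0.95) = 0.95
((p1 ⊃ p1) ⊃ (p4 ∨ p1)): 1 > 0.95, so result = 0.95
(¬p4 ⊃ ((p1 ⊃ p1) ⊃ (p4 ∨ p1))): 0 ≤ 0.95, so result = 1
(p1 ∨ (¬p4 ⊃ ((p1 ⊃ p1) ⊃ (p4 ∨ p1)))) = max(0.95, 1) = 1
(p1 ⊃ (p1 ∨ (¬p4 ⊃ ((p1 ⊃ p1) ⊃ (p4 ∨ p1))))): 0.95 ≤ 1, so result = 1
¬p1: Gödel ¬ of 0.95 = 0 (operand ≠ 0)
(p2 ⊃ p3): 0.23 ≤ 0.42, so result = 1
(¬p1 ∨ (p2 ⊃ p3)) = max(0, 1) = 1
(p1 ∧ p3) = min(0.95, 0.42) = 0.42
((¬p1 ∨ (p2 ⊃ p3)) ⊃ (p1 ∧ p3)): 1 > 0.42, so result = 0.42
(p3 ⊃ p4): 0.42 ≤ 0.78, so result = 1
((p3 ⊃ p4) ∧ p2) = min(1, 0.23) = 0.23
(p2 ∧ ((p3 ⊃ p4) ∧ p2)) = min(0.23, 0.23) = 0.23
(((¬p1 ∨ (p2 ⊃ p3)) ⊃ (p1 ∧ p3)) ∧ (p2 ∧ ((p3 ⊃ p4) ∧ p2))) = min(0.42, 0.23) = 0.23
((p1 ⊃ (p1 ∨ (¬p4 ⊃ ((p1 ⊃ p1) ⊃ (p4 ∨ p1))))) ⊃ (((¬p1 ∨ (p2 ⊃ p3)) ⊃ (p1 ∧ p3)) ∧ (p2 ∧ ((p3 ⊃ p4) ∧ p2)))): 1 > 0.23, so result = 0.23
(p4 ⊃ ((p1 ⊃ (p1 ∨ (¬p4 ⊃ ((p1 ⊃ p1) ⊃ (p4 ∨ p1))))) ⊃ (((¬p1 ∨ (p2 ⊃ p3)) ⊃ (p1 ∧ p3)) ∧ (p2 ∧ ((p3 ⊃ p4) ∧ p2))))): 0.78 > 0.23, so result = 0.23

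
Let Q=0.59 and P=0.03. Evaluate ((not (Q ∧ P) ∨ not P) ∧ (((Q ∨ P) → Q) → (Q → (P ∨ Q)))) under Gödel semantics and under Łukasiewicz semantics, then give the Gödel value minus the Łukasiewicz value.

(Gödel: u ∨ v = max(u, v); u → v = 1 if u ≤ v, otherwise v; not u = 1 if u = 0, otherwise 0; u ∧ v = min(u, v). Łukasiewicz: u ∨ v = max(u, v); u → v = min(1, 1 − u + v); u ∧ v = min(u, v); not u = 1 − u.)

Gödel evaluation:
  (Q ∧ P) = min(0.59, 0.03) = 0.03
  not (Q ∧ P): Gödel ¬ of 0.03 = 0 (operand ≠ 0)
  not P: Gödel ¬ of 0.03 = 0 (operand ≠ 0)
  (not (Q ∧ P) ∨ not P) = max(0, 0) = 0
  (Q ∨ P) = max(0.59, 0.03) = 0.59
  ((Q ∨ P) → Q): 0.59 ≤ 0.59, so result = 1
  (P ∨ Q) = max(0.03, 0.59) = 0.59
  (Q → (P ∨ Q)): 0.59 ≤ 0.59, so result = 1
  (((Q ∨ P) → Q) → (Q → (P ∨ Q))): 1 ≤ 1, so result = 1
  ((not (Q ∧ P) ∨ not P) ∧ (((Q ∨ P) → Q) → (Q → (P ∨ Q)))) = min(0, 1) = 0
  Gödel value = 0
Łukasiewicz evaluation:
  (Q ∧ P) = min(0.59, 0.03) = 0.03
  not (Q ∧ P): Łukasiewicz ¬ gives 1 − 0.03 = 0.97
  not P: Łukasiewicz ¬ gives 1 − 0.03 = 0.97
  (not (Q ∧ P) ∨ not P) = max(0.97, 0.97) = 0.97
  (Q ∨ P) = max(0.59, 0.03) = 0.59
  ((Q ∨ P) → Q): min(1, 1 − 0.59 + 0.59) = 1
  (P ∨ Q) = max(0.03, 0.59) = 0.59
  (Q → (P ∨ Q)): min(1, 1 − 0.59 + 0.59) = 1
  (((Q ∨ P) → Q) → (Q → (P ∨ Q))): min(1, 1 − 1 + 1) = 1
  ((not (Q ∧ P) ∨ not P) ∧ (((Q ∨ P) → Q) → (Q → (P ∨ Q)))) = min(0.97, 1) = 0.97
  Łukasiewicz value = 0.97
Difference: 0 − 0.97 = -0.97

-0.97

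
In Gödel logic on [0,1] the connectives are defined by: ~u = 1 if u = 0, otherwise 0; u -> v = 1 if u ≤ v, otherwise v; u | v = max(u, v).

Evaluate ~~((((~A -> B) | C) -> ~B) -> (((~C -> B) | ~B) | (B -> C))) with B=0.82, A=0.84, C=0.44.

~A: Gödel ¬ of 0.84 = 0 (operand ≠ 0)
(~A -> B): 0 ≤ 0.82, so result = 1
((~A -> B) | C) = max(1, 0.44) = 1
~B: Gödel ¬ of 0.82 = 0 (operand ≠ 0)
(((~A -> B) | C) -> ~B): 1 > 0, so result = 0
~C: Gödel ¬ of 0.44 = 0 (operand ≠ 0)
(~C -> B): 0 ≤ 0.82, so result = 1
~B: Gödel ¬ of 0.82 = 0 (operand ≠ 0)
((~C -> B) | ~B) = max(1, 0) = 1
(B -> C): 0.82 > 0.44, so result = 0.44
(((~C -> B) | ~B) | (B -> C)) = max(1, 0.44) = 1
((((~A -> B) | C) -> ~B) -> (((~C -> B) | ~B) | (B -> C))): 0 ≤ 1, so result = 1
~((((~A -> B) | C) -> ~B) -> (((~C -> B) | ~B) | (B -> C))): Gödel ¬ of 1 = 0 (operand ≠ 0)
~~((((~A -> B) | C) -> ~B) -> (((~C -> B) | ~B) | (B -> C))): Gödel ¬ of 0 = 1 (operand is 0)

1.00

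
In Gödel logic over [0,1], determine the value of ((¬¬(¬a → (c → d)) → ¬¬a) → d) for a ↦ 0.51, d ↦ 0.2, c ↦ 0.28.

¬a: Gödel ¬ of 0.51 = 0 (operand ≠ 0)
(c → d): 0.28 > 0.2, so result = 0.2
(¬a → (c → d)): 0 ≤ 0.2, so result = 1
¬(¬a → (c → d)): Gödel ¬ of 1 = 0 (operand ≠ 0)
¬¬(¬a → (c → d)): Gödel ¬ of 0 = 1 (operand is 0)
¬a: Gödel ¬ of 0.51 = 0 (operand ≠ 0)
¬¬a: Gödel ¬ of 0 = 1 (operand is 0)
(¬¬(¬a → (c → d)) → ¬¬a): 1 ≤ 1, so result = 1
((¬¬(¬a → (c → d)) → ¬¬a) → d): 1 > 0.2, so result = 0.2

0.20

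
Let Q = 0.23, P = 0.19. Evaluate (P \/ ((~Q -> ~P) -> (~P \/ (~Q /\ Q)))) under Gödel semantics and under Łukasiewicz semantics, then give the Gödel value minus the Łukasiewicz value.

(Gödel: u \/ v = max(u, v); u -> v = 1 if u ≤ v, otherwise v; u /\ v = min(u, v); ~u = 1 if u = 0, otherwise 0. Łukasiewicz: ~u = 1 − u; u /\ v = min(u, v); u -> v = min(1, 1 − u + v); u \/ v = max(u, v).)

-0.62

Gödel evaluation:
  ~Q: Gödel ¬ of 0.23 = 0 (operand ≠ 0)
  ~P: Gödel ¬ of 0.19 = 0 (operand ≠ 0)
  (~Q -> ~P): 0 ≤ 0, so result = 1
  ~P: Gödel ¬ of 0.19 = 0 (operand ≠ 0)
  ~Q: Gödel ¬ of 0.23 = 0 (operand ≠ 0)
  (~Q /\ Q) = min(0, 0.23) = 0
  (~P \/ (~Q /\ Q)) = max(0, 0) = 0
  ((~Q -> ~P) -> (~P \/ (~Q /\ Q))): 1 > 0, so result = 0
  (P \/ ((~Q -> ~P) -> (~P \/ (~Q /\ Q)))) = max(0.19, 0) = 0.19
  Gödel value = 0.19
Łukasiewicz evaluation:
  ~Q: Łukasiewicz ¬ gives 1 − 0.23 = 0.77
  ~P: Łukasiewicz ¬ gives 1 − 0.19 = 0.81
  (~Q -> ~P): min(1, 1 − 0.77 + 0.81) = 1
  ~P: Łukasiewicz ¬ gives 1 − 0.19 = 0.81
  ~Q: Łukasiewicz ¬ gives 1 − 0.23 = 0.77
  (~Q /\ Q) = min(0.77, 0.23) = 0.23
  (~P \/ (~Q /\ Q)) = max(0.81, 0.23) = 0.81
  ((~Q -> ~P) -> (~P \/ (~Q /\ Q))): min(1, 1 − 1 + 0.81) = 0.81
  (P \/ ((~Q -> ~P) -> (~P \/ (~Q /\ Q)))) = max(0.19, 0.81) = 0.81
  Łukasiewicz value = 0.81
Difference: 0.19 − 0.81 = -0.62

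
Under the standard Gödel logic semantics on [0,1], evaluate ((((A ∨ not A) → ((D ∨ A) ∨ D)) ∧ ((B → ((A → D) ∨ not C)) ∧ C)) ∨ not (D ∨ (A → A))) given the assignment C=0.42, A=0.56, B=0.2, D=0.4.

0.42

not A: Gödel ¬ of 0.56 = 0 (operand ≠ 0)
(A ∨ not A) = max(0.56, 0) = 0.56
(D ∨ A) = max(0.4, 0.56) = 0.56
((D ∨ A) ∨ D) = max(0.56, 0.4) = 0.56
((A ∨ not A) → ((D ∨ A) ∨ D)): 0.56 ≤ 0.56, so result = 1
(A → D): 0.56 > 0.4, so result = 0.4
not C: Gödel ¬ of 0.42 = 0 (operand ≠ 0)
((A → D) ∨ not C) = max(0.4, 0) = 0.4
(B → ((A → D) ∨ not C)): 0.2 ≤ 0.4, so result = 1
((B → ((A → D) ∨ not C)) ∧ C) = min(1, 0.42) = 0.42
(((A ∨ not A) → ((D ∨ A) ∨ D)) ∧ ((B → ((A → D) ∨ not C)) ∧ C)) = min(1, 0.42) = 0.42
(A → A): 0.56 ≤ 0.56, so result = 1
(D ∨ (A → A)) = max(0.4, 1) = 1
not (D ∨ (A → A)): Gödel ¬ of 1 = 0 (operand ≠ 0)
((((A ∨ not A) → ((D ∨ A) ∨ D)) ∧ ((B → ((A → D) ∨ not C)) ∧ C)) ∨ not (D ∨ (A → A))) = max(0.42, 0) = 0.42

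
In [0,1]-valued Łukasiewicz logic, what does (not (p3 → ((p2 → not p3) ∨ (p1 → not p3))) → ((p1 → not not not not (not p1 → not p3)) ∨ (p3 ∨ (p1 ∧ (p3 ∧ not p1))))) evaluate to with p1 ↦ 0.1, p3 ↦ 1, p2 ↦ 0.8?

1.00

not p3: Łukasiewicz ¬ gives 1 − 1 = 0
(p2 → not p3): min(1, 1 − 0.8 + 0) = 0.2
not p3: Łukasiewicz ¬ gives 1 − 1 = 0
(p1 → not p3): min(1, 1 − 0.1 + 0) = 0.9
((p2 → not p3) ∨ (p1 → not p3)) = max(0.2, 0.9) = 0.9
(p3 → ((p2 → not p3) ∨ (p1 → not p3))): min(1, 1 − 1 + 0.9) = 0.9
not (p3 → ((p2 → not p3) ∨ (p1 → not p3))): Łukasiewicz ¬ gives 1 − 0.9 = 0.1
not p1: Łukasiewicz ¬ gives 1 − 0.1 = 0.9
not p3: Łukasiewicz ¬ gives 1 − 1 = 0
(not p1 → not p3): min(1, 1 − 0.9 + 0) = 0.1
not (not p1 → not p3): Łukasiewicz ¬ gives 1 − 0.1 = 0.9
not not (not p1 → not p3): Łukasiewicz ¬ gives 1 − 0.9 = 0.1
not not not (not p1 → not p3): Łukasiewicz ¬ gives 1 − 0.1 = 0.9
not not not not (not p1 → not p3): Łukasiewicz ¬ gives 1 − 0.9 = 0.1
(p1 → not not not not (not p1 → not p3)): min(1, 1 − 0.1 + 0.1) = 1
not p1: Łukasiewicz ¬ gives 1 − 0.1 = 0.9
(p3 ∧ not p1) = min(1, 0.9) = 0.9
(p1 ∧ (p3 ∧ not p1)) = min(0.1, 0.9) = 0.1
(p3 ∨ (p1 ∧ (p3 ∧ not p1))) = max(1, 0.1) = 1
((p1 → not not not not (not p1 → not p3)) ∨ (p3 ∨ (p1 ∧ (p3 ∧ not p1)))) = max(1, 1) = 1
(not (p3 → ((p2 → not p3) ∨ (p1 → not p3))) → ((p1 → not not not not (not p1 → not p3)) ∨ (p3 ∨ (p1 ∧ (p3 ∧ not p1))))): min(1, 1 − 0.1 + 1) = 1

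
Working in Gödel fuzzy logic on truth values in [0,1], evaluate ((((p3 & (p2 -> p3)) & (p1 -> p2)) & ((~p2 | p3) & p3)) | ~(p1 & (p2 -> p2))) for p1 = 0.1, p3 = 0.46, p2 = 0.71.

(p2 -> p3): 0.71 > 0.46, so result = 0.46
(p3 & (p2 -> p3)) = min(0.46, 0.46) = 0.46
(p1 -> p2): 0.1 ≤ 0.71, so result = 1
((p3 & (p2 -> p3)) & (p1 -> p2)) = min(0.46, 1) = 0.46
~p2: Gödel ¬ of 0.71 = 0 (operand ≠ 0)
(~p2 | p3) = max(0, 0.46) = 0.46
((~p2 | p3) & p3) = min(0.46, 0.46) = 0.46
(((p3 & (p2 -> p3)) & (p1 -> p2)) & ((~p2 | p3) & p3)) = min(0.46, 0.46) = 0.46
(p2 -> p2): 0.71 ≤ 0.71, so result = 1
(p1 & (p2 -> p2)) = min(0.1, 1) = 0.1
~(p1 & (p2 -> p2)): Gödel ¬ of 0.1 = 0 (operand ≠ 0)
((((p3 & (p2 -> p3)) & (p1 -> p2)) & ((~p2 | p3) & p3)) | ~(p1 & (p2 -> p2))) = max(0.46, 0) = 0.46

0.46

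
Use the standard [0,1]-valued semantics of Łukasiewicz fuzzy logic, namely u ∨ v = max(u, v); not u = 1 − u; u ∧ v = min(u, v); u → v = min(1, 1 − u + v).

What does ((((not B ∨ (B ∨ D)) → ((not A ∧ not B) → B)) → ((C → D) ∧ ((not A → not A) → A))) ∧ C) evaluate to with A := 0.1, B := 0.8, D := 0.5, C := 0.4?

0.10

not B: Łukasiewicz ¬ gives 1 − 0.8 = 0.2
(B ∨ D) = max(0.8, 0.5) = 0.8
(not B ∨ (B ∨ D)) = max(0.2, 0.8) = 0.8
not A: Łukasiewicz ¬ gives 1 − 0.1 = 0.9
not B: Łukasiewicz ¬ gives 1 − 0.8 = 0.2
(not A ∧ not B) = min(0.9, 0.2) = 0.2
((not A ∧ not B) → B): min(1, 1 − 0.2 + 0.8) = 1
((not B ∨ (B ∨ D)) → ((not A ∧ not B) → B)): min(1, 1 − 0.8 + 1) = 1
(C → D): min(1, 1 − 0.4 + 0.5) = 1
not A: Łukasiewicz ¬ gives 1 − 0.1 = 0.9
not A: Łukasiewicz ¬ gives 1 − 0.1 = 0.9
(not A → not A): min(1, 1 − 0.9 + 0.9) = 1
((not A → not A) → A): min(1, 1 − 1 + 0.1) = 0.1
((C → D) ∧ ((not A → not A) → A)) = min(1, 0.1) = 0.1
(((not B ∨ (B ∨ D)) → ((not A ∧ not B) → B)) → ((C → D) ∧ ((not A → not A) → A))): min(1, 1 − 1 + 0.1) = 0.1
((((not B ∨ (B ∨ D)) → ((not A ∧ not B) → B)) → ((C → D) ∧ ((not A → not A) → A))) ∧ C) = min(0.1, 0.4) = 0.1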